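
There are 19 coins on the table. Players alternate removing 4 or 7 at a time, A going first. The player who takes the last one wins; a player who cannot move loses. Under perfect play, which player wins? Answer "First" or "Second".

Compute winning (W) and losing (L) positions by backward induction:
i:   0  1  2  3  4  5  6  7  8  9 10 11 12 13 14 15 16 17 18 19
     L  L  L  L  W  W  W  W  W  W  W  L  L  L  L  W  W  W  W  W
Position 19 is W, so the first player wins.

First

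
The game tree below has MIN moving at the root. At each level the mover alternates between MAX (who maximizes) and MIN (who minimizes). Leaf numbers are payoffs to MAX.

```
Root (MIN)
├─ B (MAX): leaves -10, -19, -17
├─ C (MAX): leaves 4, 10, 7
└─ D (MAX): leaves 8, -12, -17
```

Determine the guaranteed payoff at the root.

B (MAX): max(-10, -19, -17) = -10
C (MAX): max(4, 10, 7) = 10
D (MAX): max(8, -12, -17) = 8
Root (MIN): min(-10, 10, 8) = -10

-10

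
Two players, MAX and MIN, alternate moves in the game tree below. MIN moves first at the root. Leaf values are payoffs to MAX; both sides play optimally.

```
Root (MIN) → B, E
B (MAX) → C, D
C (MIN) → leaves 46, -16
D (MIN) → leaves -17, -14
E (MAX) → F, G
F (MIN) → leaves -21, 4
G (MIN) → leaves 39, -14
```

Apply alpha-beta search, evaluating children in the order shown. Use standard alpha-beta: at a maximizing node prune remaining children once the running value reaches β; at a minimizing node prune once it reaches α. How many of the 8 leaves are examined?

7

C [α=-∞,β=+∞]: v=-16
D [α=-16,β=+∞]: v=-17 after child 1 ≤ α → α-cutoff, skip 1
B [α=-∞,β=+∞]: v=-16
F [α=-∞,β=-16]: v=-21
G [α=-21,β=-16]: v=-14
E [α=-∞,β=-16]: v=-14
Root [α=-∞,β=+∞]: v=-16
Leaves evaluated: 7 of 8.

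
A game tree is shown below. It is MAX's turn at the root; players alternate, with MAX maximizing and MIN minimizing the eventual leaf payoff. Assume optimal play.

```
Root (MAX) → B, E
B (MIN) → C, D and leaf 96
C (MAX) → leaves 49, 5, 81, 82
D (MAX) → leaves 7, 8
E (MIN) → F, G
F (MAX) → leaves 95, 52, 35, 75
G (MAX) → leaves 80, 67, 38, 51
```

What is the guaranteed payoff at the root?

C (MAX): max(49, 5, 81, 82) = 82
D (MAX): max(7, 8) = 8
B (MIN): min(82, 8, 96) = 8
F (MAX): max(95, 52, 35, 75) = 95
G (MAX): max(80, 67, 38, 51) = 80
E (MIN): min(95, 80) = 80
Root (MAX): max(8, 80) = 80

80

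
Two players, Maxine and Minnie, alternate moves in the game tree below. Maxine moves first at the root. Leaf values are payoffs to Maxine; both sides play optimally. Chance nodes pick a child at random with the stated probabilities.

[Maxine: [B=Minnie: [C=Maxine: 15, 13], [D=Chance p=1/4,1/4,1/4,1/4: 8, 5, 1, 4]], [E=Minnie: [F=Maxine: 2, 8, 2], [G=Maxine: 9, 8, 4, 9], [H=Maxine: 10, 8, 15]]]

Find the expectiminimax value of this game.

C (Maxine): max(15, 13) = 15
D (Chance): 1/4·8 + 1/4·5 + 1/4·1 + 1/4·4 = 4.5
B (Minnie): min(15, 4.5) = 4.5
F (Maxine): max(2, 8, 2) = 8
G (Maxine): max(9, 8, 4, 9) = 9
H (Maxine): max(10, 8, 15) = 15
E (Minnie): min(8, 9, 15) = 8
Root (Maxine): max(4.5, 8) = 8

8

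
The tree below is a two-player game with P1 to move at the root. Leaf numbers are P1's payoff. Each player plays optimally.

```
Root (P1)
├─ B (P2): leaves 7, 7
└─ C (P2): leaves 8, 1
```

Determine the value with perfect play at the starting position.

7

B (P2): min(7, 7) = 7
C (P2): min(8, 1) = 1
Root (P1): max(7, 1) = 7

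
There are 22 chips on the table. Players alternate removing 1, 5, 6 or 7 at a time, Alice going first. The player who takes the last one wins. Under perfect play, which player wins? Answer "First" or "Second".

Mark each pile size as W (mover wins) or L (mover loses):
i:   0  1  2  3  4  5  6  7  8  9 10 11 12 13 14 15 16 17 18 19 20 21 22
     L  W  L  W  L  W  W  W  W  W  W  W  L  W  L  W  L  W  W  W  W  W  W
Position 22 is W, so the first player wins.

First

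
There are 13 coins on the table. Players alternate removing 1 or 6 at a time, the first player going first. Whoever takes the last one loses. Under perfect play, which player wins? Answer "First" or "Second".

First

i:   0  1  2  3  4  5  6  7  8  9 10 11 12 13
     W  L  W  L  W  L  W  W  L  W  L  W  L  W
Position 13 is W, so the first player wins.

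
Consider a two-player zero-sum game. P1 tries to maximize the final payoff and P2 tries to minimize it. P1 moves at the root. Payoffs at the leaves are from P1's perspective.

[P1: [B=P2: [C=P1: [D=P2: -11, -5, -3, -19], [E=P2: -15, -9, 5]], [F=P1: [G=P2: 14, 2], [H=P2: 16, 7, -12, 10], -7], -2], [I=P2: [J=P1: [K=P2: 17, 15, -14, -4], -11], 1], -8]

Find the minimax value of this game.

D (P2): min(-11, -5, -3, -19) = -19
E (P2): min(-15, -9, 5) = -15
C (P1): max(-19, -15) = -15
G (P2): min(14, 2) = 2
H (P2): min(16, 7, -12, 10) = -12
F (P1): max(2, -12, -7) = 2
B (P2): min(-15, 2, -2) = -15
K (P2): min(17, 15, -14, -4) = -14
J (P1): max(-14, -11) = -11
I (P2): min(-11, 1) = -11
Root (P1): max(-15, -11, -8) = -8

-8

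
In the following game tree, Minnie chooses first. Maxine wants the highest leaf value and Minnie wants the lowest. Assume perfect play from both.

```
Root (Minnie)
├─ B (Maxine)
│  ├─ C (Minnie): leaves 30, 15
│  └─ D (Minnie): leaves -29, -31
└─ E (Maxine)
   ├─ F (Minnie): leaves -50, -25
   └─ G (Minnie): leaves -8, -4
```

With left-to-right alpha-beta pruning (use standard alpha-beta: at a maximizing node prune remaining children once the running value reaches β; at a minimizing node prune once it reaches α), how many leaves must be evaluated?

C [α=-∞,β=+∞]: v=15
D [α=15,β=+∞]: v=-29 after child 1 ≤ α → α-cutoff, skip 1
B [α=-∞,β=+∞]: v=15
F [α=-∞,β=15]: v=-50
G [α=-50,β=15]: v=-8
E [α=-∞,β=15]: v=-8
Root [α=-∞,β=+∞]: v=-8
Leaves evaluated: 7 of 8.

7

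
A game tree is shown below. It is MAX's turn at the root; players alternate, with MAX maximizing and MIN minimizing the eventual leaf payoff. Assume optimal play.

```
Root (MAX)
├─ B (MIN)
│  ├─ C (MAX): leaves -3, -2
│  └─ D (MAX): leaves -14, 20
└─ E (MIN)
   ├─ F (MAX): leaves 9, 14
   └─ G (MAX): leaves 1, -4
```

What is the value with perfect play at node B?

C: max(-3, -2) = -2
D: max(-14, 20) = 20
B: min(-2, 20) = -2

-2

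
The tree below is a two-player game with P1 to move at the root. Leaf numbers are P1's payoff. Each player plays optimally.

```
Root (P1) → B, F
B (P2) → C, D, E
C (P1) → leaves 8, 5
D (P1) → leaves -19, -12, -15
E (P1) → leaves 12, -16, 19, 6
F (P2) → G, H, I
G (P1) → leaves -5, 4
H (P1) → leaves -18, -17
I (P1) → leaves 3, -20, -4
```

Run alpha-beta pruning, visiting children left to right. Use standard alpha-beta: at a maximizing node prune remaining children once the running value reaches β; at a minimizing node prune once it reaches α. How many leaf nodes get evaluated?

C [α=-∞,β=+∞]: v=8
D [α=-∞,β=8]: v=-12
E [α=-∞,β=-12]: v=12 after child 1 ≥ β → β-cutoff, skip 3
B [α=-∞,β=+∞]: v=-12
G [α=-12,β=+∞]: v=4
H [α=-12,β=4]: v=-17
F [α=-12,β=+∞]: v=-17 after child 2 ≤ α → α-cutoff, skip 1
Root [α=-∞,β=+∞]: v=-12
Leaves evaluated: 10 of 16.

10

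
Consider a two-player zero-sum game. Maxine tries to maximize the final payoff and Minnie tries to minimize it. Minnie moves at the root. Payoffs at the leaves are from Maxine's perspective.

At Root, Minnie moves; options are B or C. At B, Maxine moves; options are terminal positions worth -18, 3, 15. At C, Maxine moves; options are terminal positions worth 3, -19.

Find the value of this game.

B (Maxine): max(-18, 3, 15) = 15
C (Maxine): max(3, -19) = 3
Root (Minnie): min(15, 3) = 3

3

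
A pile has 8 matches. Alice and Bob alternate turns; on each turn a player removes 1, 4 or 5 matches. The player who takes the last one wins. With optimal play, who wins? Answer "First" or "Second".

Second

Compute winning (W) and losing (L) positions by backward induction:
i:   0  1  2  3  4  5  6  7  8
     L  W  L  W  W  W  W  W  L
Position 8 is L, so the second player wins.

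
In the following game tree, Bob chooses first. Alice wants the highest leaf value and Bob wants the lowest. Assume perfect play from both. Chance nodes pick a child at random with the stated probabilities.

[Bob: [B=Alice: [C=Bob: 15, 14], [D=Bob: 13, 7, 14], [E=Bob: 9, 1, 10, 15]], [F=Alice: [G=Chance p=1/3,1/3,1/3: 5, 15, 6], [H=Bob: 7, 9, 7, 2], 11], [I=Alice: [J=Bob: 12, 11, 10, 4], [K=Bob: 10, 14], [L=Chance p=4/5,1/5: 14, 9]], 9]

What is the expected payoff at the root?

9

C (Bob): min(15, 14) = 14
D (Bob): min(13, 7, 14) = 7
E (Bob): min(9, 1, 10, 15) = 1
B (Alice): max(14, 7, 1) = 14
G (Chance): 1/3·5 + 1/3·15 + 1/3·6 = 8.67
H (Bob): min(7, 9, 7, 2) = 2
F (Alice): max(8.67, 2, 11) = 11
J (Bob): min(12, 11, 10, 4) = 4
K (Bob): min(10, 14) = 10
L (Chance): 4/5·14 + 1/5·9 = 13
I (Alice): max(4, 10, 13) = 13
Root (Bob): min(14, 11, 13, 9) = 9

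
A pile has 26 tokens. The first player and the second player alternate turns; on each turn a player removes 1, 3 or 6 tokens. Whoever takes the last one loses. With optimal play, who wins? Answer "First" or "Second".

First

Mark each pile size as W (mover wins) or L (mover loses):
i:   0  1  2  3  4  5  6  7  8  9 10 11 12 13 14 15 16 17 18 19 20 21 22 23 24 25 26
     W  L  W  L  W  L  W  W  W  W  L  W  L  W  L  W  W  W  W  L  W  L  W  L  W  W  W
Position 26 is W, so the first player wins.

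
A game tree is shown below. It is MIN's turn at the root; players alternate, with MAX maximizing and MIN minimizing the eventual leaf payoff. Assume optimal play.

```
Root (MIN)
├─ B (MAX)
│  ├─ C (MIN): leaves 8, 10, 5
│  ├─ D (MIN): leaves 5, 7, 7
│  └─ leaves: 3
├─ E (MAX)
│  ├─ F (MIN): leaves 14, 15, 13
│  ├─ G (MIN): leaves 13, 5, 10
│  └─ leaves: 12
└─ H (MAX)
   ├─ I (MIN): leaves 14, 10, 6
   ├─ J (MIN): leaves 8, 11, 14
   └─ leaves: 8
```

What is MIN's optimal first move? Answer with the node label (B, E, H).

B

C (MIN): min(8, 10, 5) = 5
D (MIN): min(5, 7, 7) = 5
B (MAX): max(5, 5, 3) = 5
F (MIN): min(14, 15, 13) = 13
G (MIN): min(13, 5, 10) = 5
E (MAX): max(13, 5, 12) = 13
I (MIN): min(14, 10, 6) = 6
J (MIN): min(8, 11, 14) = 8
H (MAX): max(6, 8, 8) = 8
Root (MIN): min(5, 13, 8) = 5
MIN picks the child with the lowest value: B (value 5).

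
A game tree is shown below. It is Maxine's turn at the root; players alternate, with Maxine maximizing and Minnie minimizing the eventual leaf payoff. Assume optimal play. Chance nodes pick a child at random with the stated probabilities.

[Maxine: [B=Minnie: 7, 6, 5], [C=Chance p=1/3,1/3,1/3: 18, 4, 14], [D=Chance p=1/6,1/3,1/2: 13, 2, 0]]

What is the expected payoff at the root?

12

B (Minnie): min(7, 6, 5) = 5
C (Chance): 1/3·18 + 1/3·4 + 1/3·14 = 12
D (Chance): 1/6·13 + 1/3·2 + 1/2·0 = 2.83
Root (Maxine): max(5, 12, 2.83) = 12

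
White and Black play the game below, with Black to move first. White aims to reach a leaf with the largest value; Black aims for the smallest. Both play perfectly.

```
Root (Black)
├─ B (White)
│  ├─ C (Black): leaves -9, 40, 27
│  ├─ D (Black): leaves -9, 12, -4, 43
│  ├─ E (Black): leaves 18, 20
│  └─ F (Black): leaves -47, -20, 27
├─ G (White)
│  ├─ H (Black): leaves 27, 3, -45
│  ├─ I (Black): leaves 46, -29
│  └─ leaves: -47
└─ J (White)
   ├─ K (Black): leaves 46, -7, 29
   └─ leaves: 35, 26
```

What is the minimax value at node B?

18

C: min(-9, 40, 27) = -9
D: min(-9, 12, -4, 43) = -9
E: min(18, 20) = 18
F: min(-47, -20, 27) = -47
B: max(-9, -9, 18, -47) = 18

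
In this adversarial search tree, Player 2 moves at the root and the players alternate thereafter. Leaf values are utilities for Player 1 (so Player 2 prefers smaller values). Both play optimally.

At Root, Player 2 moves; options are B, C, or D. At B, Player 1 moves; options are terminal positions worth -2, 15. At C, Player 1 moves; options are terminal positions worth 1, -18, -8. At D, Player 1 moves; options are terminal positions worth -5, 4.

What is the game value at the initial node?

B (Player 1): max(-2, 15) = 15
C (Player 1): max(1, -18, -8) = 1
D (Player 1): max(-5, 4) = 4
Root (Player 2): min(15, 1, 4) = 1

1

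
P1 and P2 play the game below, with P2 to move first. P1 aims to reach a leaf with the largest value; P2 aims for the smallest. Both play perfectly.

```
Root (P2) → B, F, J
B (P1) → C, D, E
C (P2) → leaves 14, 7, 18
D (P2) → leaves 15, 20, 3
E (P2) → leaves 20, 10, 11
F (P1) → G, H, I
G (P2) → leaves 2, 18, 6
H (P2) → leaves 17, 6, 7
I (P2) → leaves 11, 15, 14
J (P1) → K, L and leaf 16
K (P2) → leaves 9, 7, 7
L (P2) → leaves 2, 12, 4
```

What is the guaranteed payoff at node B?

10

C: min(14, 7, 18) = 7
D: min(15, 20, 3) = 3
E: min(20, 10, 11) = 10
B: max(7, 3, 10) = 10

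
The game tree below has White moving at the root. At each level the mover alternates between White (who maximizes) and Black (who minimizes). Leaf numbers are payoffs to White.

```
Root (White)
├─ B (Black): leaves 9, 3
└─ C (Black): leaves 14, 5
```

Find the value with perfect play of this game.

5

B (Black): min(9, 3) = 3
C (Black): min(14, 5) = 5
Root (White): max(3, 5) = 5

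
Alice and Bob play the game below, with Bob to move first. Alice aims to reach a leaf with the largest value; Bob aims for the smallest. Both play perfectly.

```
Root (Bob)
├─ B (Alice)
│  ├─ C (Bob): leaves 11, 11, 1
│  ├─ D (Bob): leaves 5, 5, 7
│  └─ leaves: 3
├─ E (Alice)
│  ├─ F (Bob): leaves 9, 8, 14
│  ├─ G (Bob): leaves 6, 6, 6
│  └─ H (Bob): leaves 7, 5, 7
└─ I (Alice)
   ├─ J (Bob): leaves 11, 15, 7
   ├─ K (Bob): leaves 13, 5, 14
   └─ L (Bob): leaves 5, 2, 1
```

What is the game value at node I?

J: min(11, 15, 7) = 7
K: min(13, 5, 14) = 5
L: min(5, 2, 1) = 1
I: max(7, 5, 1) = 7

7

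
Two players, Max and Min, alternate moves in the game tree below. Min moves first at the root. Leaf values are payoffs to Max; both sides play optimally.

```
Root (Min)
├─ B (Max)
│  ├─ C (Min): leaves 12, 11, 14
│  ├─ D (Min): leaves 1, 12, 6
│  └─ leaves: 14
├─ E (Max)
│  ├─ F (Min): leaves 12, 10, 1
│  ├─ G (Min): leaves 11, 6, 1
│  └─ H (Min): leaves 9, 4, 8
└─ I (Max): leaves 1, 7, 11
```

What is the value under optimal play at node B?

14

C: min(12, 11, 14) = 11
D: min(1, 12, 6) = 1
B: max(11, 1, 14) = 14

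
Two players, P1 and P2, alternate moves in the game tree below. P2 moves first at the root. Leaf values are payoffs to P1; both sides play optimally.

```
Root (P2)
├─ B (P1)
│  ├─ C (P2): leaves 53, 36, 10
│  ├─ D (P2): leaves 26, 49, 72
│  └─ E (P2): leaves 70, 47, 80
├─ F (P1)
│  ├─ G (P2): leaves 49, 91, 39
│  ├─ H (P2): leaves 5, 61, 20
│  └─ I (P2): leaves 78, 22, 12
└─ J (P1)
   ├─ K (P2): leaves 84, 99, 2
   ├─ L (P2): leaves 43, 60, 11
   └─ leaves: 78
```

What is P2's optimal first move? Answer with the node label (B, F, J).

C (P2): min(53, 36, 10) = 10
D (P2): min(26, 49, 72) = 26
E (P2): min(70, 47, 80) = 47
B (P1): max(10, 26, 47) = 47
G (P2): min(49, 91, 39) = 39
H (P2): min(5, 61, 20) = 5
I (P2): min(78, 22, 12) = 12
F (P1): max(39, 5, 12) = 39
K (P2): min(84, 99, 2) = 2
L (P2): min(43, 60, 11) = 11
J (P1): max(2, 11, 78) = 78
Root (P2): min(47, 39, 78) = 39
P2 picks the child with the lowest value: F (value 39).

F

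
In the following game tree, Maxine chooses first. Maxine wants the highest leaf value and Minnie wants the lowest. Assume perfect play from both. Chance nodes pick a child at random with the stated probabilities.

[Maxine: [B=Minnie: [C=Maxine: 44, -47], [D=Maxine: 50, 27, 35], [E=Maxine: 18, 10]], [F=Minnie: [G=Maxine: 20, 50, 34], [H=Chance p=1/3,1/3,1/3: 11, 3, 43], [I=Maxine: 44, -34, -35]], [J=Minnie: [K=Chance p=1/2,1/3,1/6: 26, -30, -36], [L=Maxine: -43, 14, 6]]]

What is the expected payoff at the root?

C (Maxine): max(44, -47) = 44
D (Maxine): max(50, 27, 35) = 50
E (Maxine): max(18, 10) = 18
B (Minnie): min(44, 50, 18) = 18
G (Maxine): max(20, 50, 34) = 50
H (Chance): 1/3·11 + 1/3·3 + 1/3·43 = 19
I (Maxine): max(44, -34, -35) = 44
F (Minnie): min(50, 19, 44) = 19
K (Chance): 1/2·26 + 1/3·-30 + 1/6·-36 = -3
L (Maxine): max(-43, 14, 6) = 14
J (Minnie): min(-3, 14) = -3
Root (Maxine): max(18, 19, -3) = 19

19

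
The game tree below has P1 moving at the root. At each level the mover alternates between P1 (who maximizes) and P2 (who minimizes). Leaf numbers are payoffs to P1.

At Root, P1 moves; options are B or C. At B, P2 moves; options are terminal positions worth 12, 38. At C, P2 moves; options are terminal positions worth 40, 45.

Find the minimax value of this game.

40

B (P2): min(12, 38) = 12
C (P2): min(40, 45) = 40
Root (P1): max(12, 40) = 40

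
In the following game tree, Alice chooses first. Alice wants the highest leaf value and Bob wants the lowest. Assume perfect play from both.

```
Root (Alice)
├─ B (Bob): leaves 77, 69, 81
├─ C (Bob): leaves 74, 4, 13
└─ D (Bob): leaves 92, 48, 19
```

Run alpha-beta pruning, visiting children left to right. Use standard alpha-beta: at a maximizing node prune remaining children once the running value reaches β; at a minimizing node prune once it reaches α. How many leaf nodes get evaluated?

B [α=-∞,β=+∞]: v=69
C [α=69,β=+∞]: v=4 after child 2 ≤ α → α-cutoff, skip 1
D [α=69,β=+∞]: v=48 after child 2 ≤ α → α-cutoff, skip 1
Root [α=-∞,β=+∞]: v=69
Leaves evaluated: 7 of 9.

7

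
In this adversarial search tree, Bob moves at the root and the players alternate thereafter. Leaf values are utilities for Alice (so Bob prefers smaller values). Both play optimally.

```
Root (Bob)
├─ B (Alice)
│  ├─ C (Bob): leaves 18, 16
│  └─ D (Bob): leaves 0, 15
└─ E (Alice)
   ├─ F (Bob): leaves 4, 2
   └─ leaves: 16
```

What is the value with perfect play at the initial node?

16

C (Bob): min(18, 16) = 16
D (Bob): min(0, 15) = 0
B (Alice): max(16, 0) = 16
F (Bob): min(4, 2) = 2
E (Alice): max(2, 16) = 16
Root (Bob): min(16, 16) = 16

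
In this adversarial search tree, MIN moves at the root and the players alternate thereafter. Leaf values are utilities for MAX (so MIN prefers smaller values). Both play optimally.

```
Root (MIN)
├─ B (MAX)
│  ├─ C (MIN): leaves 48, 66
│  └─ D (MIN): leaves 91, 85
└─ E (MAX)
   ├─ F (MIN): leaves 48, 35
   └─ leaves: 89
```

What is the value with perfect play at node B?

C: min(48, 66) = 48
D: min(91, 85) = 85
B: max(48, 85) = 85

85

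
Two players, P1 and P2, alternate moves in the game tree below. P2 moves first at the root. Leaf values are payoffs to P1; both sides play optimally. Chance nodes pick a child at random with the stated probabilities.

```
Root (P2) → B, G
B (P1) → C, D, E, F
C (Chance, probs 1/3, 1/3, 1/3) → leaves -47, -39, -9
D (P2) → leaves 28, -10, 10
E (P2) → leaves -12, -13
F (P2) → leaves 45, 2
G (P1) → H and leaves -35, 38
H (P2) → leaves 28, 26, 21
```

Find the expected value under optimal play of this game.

2

C (Chance): 1/3·-47 + 1/3·-39 + 1/3·-9 = -31.67
D (P2): min(28, -10, 10) = -10
E (P2): min(-12, -13) = -13
F (P2): min(45, 2) = 2
B (P1): max(-31.67, -10, -13, 2) = 2
H (P2): min(28, 26, 21) = 21
G (P1): max(21, -35, 38) = 38
Root (P2): min(2, 38) = 2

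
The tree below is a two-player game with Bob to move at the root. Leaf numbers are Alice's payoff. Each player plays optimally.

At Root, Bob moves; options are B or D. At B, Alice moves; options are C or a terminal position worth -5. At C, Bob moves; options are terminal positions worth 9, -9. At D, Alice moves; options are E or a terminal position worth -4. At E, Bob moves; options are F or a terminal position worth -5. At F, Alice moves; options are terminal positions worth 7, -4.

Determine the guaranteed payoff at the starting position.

-5

C (Bob): min(9, -9) = -9
B (Alice): max(-9, -5) = -5
F (Alice): max(7, -4) = 7
E (Bob): min(7, -5) = -5
D (Alice): max(-5, -4) = -4
Root (Bob): min(-5, -4) = -5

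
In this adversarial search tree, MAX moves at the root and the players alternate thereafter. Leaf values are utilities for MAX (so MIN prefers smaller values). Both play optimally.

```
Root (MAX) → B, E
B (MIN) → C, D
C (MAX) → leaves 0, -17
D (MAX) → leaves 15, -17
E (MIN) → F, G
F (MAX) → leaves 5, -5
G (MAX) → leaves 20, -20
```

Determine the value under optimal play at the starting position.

C (MAX): max(0, -17) = 0
D (MAX): max(15, -17) = 15
B (MIN): min(0, 15) = 0
F (MAX): max(5, -5) = 5
G (MAX): max(20, -20) = 20
E (MIN): min(5, 20) = 5
Root (MAX): max(0, 5) = 5

5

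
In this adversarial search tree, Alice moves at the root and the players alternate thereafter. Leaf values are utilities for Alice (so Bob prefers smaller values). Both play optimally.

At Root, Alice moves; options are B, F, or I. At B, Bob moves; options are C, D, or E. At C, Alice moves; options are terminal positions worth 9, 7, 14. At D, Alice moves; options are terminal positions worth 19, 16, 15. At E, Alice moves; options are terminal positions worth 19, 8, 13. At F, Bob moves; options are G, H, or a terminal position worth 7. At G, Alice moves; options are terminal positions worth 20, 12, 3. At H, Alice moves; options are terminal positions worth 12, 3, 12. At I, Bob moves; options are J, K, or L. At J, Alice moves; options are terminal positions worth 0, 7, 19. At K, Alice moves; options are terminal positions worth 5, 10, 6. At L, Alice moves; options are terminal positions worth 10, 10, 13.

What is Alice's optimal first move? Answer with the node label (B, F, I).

B

C (Alice): max(9, 7, 14) = 14
D (Alice): max(19, 16, 15) = 19
E (Alice): max(19, 8, 13) = 19
B (Bob): min(14, 19, 19) = 14
G (Alice): max(20, 12, 3) = 20
H (Alice): max(12, 3, 12) = 12
F (Bob): min(20, 12, 7) = 7
J (Alice): max(0, 7, 19) = 19
K (Alice): max(5, 10, 6) = 10
L (Alice): max(10, 10, 13) = 13
I (Bob): min(19, 10, 13) = 10
Root (Alice): max(14, 7, 10) = 14
Alice picks the child with the highest value: B (value 14).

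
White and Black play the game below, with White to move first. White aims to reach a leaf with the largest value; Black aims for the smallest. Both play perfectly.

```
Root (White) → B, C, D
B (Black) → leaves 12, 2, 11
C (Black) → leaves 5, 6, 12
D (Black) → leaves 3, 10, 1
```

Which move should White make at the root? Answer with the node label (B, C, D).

C

B (Black): min(12, 2, 11) = 2
C (Black): min(5, 6, 12) = 5
D (Black): min(3, 10, 1) = 1
Root (White): max(2, 5, 1) = 5
White picks the child with the highest value: C (value 5).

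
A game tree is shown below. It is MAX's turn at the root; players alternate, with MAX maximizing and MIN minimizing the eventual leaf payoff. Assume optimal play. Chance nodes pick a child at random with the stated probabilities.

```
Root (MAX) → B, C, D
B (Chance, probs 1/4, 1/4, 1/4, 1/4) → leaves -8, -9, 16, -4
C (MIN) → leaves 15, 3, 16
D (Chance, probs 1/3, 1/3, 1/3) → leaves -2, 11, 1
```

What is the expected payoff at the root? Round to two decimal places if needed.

3.33

B (Chance): 1/4·-8 + 1/4·-9 + 1/4·16 + 1/4·-4 = -1.25
C (MIN): min(15, 3, 16) = 3
D (Chance): 1/3·-2 + 1/3·11 + 1/3·1 = 3.33
Root (MAX): max(-1.25, 3, 3.33) = 3.33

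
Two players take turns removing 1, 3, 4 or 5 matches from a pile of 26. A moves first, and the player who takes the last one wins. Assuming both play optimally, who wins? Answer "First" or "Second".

Second

Compute winning (W) and losing (L) positions by backward induction:
i:   0  1  2  3  4  5  6  7  8  9 10 11 12 13 14 15 16 17 18 19 20 21 22 23 24 25 26
     L  W  L  W  W  W  W  W  L  W  L  W  W  W  W  W  L  W  L  W  W  W  W  W  L  W  L
Position 26 is L, so the second player wins.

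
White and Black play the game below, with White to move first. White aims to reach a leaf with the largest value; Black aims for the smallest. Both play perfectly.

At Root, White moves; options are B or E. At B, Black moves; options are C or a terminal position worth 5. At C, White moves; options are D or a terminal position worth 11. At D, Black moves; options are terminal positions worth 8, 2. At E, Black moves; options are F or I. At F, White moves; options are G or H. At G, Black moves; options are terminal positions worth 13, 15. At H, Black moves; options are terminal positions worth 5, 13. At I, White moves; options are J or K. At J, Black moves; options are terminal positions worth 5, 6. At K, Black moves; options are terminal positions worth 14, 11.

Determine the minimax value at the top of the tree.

11

D (Black): min(8, 2) = 2
C (White): max(2, 11) = 11
B (Black): min(11, 5) = 5
G (Black): min(13, 15) = 13
H (Black): min(5, 13) = 5
F (White): max(13, 5) = 13
J (Black): min(5, 6) = 5
K (Black): min(14, 11) = 11
I (White): max(5, 11) = 11
E (Black): min(13, 11) = 11
Root (White): max(5, 11) = 11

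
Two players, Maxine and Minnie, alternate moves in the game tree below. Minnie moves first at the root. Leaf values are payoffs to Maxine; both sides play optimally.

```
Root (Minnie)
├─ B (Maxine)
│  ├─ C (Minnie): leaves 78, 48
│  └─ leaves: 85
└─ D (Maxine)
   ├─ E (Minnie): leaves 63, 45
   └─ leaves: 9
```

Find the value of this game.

45

C (Minnie): min(78, 48) = 48
B (Maxine): max(48, 85) = 85
E (Minnie): min(63, 45) = 45
D (Maxine): max(45, 9) = 45
Root (Minnie): min(85, 45) = 45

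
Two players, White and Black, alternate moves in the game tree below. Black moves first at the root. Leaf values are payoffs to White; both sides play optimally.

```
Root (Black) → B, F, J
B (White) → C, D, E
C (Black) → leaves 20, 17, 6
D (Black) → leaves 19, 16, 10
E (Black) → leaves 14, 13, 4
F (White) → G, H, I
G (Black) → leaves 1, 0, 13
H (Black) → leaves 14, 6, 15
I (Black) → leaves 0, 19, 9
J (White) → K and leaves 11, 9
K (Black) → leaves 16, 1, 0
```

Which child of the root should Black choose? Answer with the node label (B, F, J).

C (Black): min(20, 17, 6) = 6
D (Black): min(19, 16, 10) = 10
E (Black): min(14, 13, 4) = 4
B (White): max(6, 10, 4) = 10
G (Black): min(1, 0, 13) = 0
H (Black): min(14, 6, 15) = 6
I (Black): min(0, 19, 9) = 0
F (White): max(0, 6, 0) = 6
K (Black): min(16, 1, 0) = 0
J (White): max(0, 11, 9) = 11
Root (Black): min(10, 6, 11) = 6
Black picks the child with the lowest value: F (value 6).

F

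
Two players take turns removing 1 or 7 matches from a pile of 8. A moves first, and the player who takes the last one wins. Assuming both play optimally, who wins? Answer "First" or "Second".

Second

Positions where the player to move wins (W) vs loses (L):
i:   0  1  2  3  4  5  6  7  8
     L  W  L  W  L  W  L  W  L
Position 8 is L, so the second player wins.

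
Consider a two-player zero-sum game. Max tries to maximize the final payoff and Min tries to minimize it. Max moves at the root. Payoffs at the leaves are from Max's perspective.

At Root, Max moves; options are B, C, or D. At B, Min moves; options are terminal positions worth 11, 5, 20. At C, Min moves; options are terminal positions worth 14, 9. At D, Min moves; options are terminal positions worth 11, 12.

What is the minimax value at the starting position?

B (Min): min(11, 5, 20) = 5
C (Min): min(14, 9) = 9
D (Min): min(11, 12) = 11
Root (Max): max(5, 9, 11) = 11

11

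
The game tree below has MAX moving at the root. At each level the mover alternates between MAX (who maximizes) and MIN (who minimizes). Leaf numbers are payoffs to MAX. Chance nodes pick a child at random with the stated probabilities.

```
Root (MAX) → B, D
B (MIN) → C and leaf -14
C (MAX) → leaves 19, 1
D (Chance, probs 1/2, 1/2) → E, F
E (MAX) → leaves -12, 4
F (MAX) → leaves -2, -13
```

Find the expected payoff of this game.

1

C (MAX): max(19, 1) = 19
B (MIN): min(19, -14) = -14
E (MAX): max(-12, 4) = 4
F (MAX): max(-2, -13) = -2
D (Chance): 1/2·4 + 1/2·-2 = 1
Root (MAX): max(-14, 1) = 1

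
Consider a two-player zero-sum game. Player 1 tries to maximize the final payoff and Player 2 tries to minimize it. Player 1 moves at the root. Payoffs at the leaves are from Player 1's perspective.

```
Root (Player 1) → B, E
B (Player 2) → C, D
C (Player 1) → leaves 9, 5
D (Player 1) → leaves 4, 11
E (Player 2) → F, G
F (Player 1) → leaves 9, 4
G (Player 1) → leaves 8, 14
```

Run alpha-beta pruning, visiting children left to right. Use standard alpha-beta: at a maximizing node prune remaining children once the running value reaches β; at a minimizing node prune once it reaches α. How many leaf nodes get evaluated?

C [α=-∞,β=+∞]: v=9
D [α=-∞,β=9]: v=11
B [α=-∞,β=+∞]: v=9
F [α=9,β=+∞]: v=9
E [α=9,β=+∞]: v=9 after child 1 ≤ α → α-cutoff, skip 1
Root [α=-∞,β=+∞]: v=9
Leaves evaluated: 6 of 8.

6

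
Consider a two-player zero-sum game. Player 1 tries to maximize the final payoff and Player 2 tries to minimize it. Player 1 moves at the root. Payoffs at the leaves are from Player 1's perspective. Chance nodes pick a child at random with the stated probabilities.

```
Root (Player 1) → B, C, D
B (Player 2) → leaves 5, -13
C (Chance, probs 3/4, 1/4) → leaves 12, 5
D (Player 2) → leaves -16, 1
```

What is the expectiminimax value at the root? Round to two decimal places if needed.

B (Player 2): min(5, -13) = -13
C (Chance): 3/4·12 + 1/4·5 = 10.25
D (Player 2): min(-16, 1) = -16
Root (Player 1): max(-13, 10.25, -16) = 10.25

10.25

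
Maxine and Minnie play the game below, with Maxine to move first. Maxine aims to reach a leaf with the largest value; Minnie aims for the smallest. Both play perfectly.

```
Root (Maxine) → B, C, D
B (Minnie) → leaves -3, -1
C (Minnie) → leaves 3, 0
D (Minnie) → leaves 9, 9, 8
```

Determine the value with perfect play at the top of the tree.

B (Minnie): min(-3, -1) = -3
C (Minnie): min(3, 0) = 0
D (Minnie): min(9, 9, 8) = 8
Root (Maxine): max(-3, 0, 8) = 8

8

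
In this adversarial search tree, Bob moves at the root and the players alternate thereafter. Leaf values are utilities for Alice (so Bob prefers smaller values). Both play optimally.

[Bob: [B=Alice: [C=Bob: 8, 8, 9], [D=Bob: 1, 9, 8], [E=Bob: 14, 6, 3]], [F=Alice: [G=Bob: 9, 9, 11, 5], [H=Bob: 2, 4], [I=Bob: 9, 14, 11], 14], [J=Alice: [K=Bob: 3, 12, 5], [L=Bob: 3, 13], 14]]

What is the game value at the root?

C (Bob): min(8, 8, 9) = 8
D (Bob): min(1, 9, 8) = 1
E (Bob): min(14, 6, 3) = 3
B (Alice): max(8, 1, 3) = 8
G (Bob): min(9, 9, 11, 5) = 5
H (Bob): min(2, 4) = 2
I (Bob): min(9, 14, 11) = 9
F (Alice): max(5, 2, 9, 14) = 14
K (Bob): min(3, 12, 5) = 3
L (Bob): min(3, 13) = 3
J (Alice): max(3, 3, 14) = 14
Root (Bob): min(8, 14, 14) = 8

8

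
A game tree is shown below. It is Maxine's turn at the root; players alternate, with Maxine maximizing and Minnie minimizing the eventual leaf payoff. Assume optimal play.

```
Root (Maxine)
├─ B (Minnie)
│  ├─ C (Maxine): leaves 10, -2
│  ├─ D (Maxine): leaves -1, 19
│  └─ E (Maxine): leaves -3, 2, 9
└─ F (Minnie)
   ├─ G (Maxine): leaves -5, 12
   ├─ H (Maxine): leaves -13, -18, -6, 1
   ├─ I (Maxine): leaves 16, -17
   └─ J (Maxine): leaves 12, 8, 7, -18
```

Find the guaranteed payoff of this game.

9

C (Maxine): max(10, -2) = 10
D (Maxine): max(-1, 19) = 19
E (Maxine): max(-3, 2, 9) = 9
B (Minnie): min(10, 19, 9) = 9
G (Maxine): max(-5, 12) = 12
H (Maxine): max(-13, -18, -6, 1) = 1
I (Maxine): max(16, -17) = 16
J (Maxine): max(12, 8, 7, -18) = 12
F (Minnie): min(12, 1, 16, 12) = 1
Root (Maxine): max(9, 1) = 9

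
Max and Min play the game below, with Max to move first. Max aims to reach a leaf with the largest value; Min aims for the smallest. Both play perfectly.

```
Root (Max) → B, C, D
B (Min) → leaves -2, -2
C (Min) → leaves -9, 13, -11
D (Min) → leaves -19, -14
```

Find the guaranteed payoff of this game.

-2

B (Min): min(-2, -2) = -2
C (Min): min(-9, 13, -11) = -11
D (Min): min(-19, -14) = -19
Root (Max): max(-2, -11, -19) = -2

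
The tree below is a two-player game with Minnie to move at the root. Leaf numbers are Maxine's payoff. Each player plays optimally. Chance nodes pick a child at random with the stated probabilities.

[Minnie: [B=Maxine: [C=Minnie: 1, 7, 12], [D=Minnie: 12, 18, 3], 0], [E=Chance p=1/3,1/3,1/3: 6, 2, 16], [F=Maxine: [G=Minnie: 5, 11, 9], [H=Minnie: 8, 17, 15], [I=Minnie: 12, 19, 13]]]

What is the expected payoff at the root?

C (Minnie): min(1, 7, 12) = 1
D (Minnie): min(12, 18, 3) = 3
B (Maxine): max(1, 3, 0) = 3
E (Chance): 1/3·6 + 1/3·2 + 1/3·16 = 8
G (Minnie): min(5, 11, 9) = 5
H (Minnie): min(8, 17, 15) = 8
I (Minnie): min(12, 19, 13) = 12
F (Maxine): max(5, 8, 12) = 12
Root (Minnie): min(3, 8, 12) = 3

3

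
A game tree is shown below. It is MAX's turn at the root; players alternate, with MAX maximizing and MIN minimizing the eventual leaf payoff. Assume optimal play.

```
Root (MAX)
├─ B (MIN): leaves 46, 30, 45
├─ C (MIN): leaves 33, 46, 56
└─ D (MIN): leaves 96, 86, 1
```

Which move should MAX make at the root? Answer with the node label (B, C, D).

B (MIN): min(46, 30, 45) = 30
C (MIN): min(33, 46, 56) = 33
D (MIN): min(96, 86, 1) = 1
Root (MAX): max(30, 33, 1) = 33
MAX picks the child with the highest value: C (value 33).

C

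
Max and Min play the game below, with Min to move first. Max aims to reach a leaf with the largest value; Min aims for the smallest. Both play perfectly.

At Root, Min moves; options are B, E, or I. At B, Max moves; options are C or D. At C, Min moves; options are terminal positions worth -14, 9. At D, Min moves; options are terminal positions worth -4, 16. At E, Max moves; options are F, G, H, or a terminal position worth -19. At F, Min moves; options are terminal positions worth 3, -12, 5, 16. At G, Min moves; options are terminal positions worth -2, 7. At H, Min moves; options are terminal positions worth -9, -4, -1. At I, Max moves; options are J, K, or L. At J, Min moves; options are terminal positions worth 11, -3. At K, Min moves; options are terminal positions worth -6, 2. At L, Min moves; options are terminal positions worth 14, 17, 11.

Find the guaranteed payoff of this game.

C (Min): min(-14, 9) = -14
D (Min): min(-4, 16) = -4
B (Max): max(-14, -4) = -4
F (Min): min(3, -12, 5, 16) = -12
G (Min): min(-2, 7) = -2
H (Min): min(-9, -4, -1) = -9
E (Max): max(-12, -2, -9, -19) = -2
J (Min): min(11, -3) = -3
K (Min): min(-6, 2) = -6
L (Min): min(14, 17, 11) = 11
I (Max): max(-3, -6, 11) = 11
Root (Min): min(-4, -2, 11) = -4

-4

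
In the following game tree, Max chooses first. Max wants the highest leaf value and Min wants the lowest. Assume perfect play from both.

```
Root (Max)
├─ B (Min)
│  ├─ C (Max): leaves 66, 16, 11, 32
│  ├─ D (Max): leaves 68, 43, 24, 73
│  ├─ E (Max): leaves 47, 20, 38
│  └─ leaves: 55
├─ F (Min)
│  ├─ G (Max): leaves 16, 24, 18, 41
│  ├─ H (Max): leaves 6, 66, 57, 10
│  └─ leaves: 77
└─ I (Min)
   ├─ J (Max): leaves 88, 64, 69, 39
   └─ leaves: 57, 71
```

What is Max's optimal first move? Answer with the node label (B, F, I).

C (Max): max(66, 16, 11, 32) = 66
D (Max): max(68, 43, 24, 73) = 73
E (Max): max(47, 20, 38) = 47
B (Min): min(66, 73, 47, 55) = 47
G (Max): max(16, 24, 18, 41) = 41
H (Max): max(6, 66, 57, 10) = 66
F (Min): min(41, 66, 77) = 41
J (Max): max(88, 64, 69, 39) = 88
I (Min): min(88, 57, 71) = 57
Root (Max): max(47, 41, 57) = 57
Max picks the child with the highest value: I (value 57).

I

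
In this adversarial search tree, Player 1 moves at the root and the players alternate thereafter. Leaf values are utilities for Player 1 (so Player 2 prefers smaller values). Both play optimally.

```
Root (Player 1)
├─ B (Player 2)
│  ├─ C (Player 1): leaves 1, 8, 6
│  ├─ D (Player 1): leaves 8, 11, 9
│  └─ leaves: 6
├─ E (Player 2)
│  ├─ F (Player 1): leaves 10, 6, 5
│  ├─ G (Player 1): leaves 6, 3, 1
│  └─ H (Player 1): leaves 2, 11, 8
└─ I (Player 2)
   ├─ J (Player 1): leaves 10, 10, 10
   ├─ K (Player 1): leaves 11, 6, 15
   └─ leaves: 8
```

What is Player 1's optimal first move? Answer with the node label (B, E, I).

C (Player 1): max(1, 8, 6) = 8
D (Player 1): max(8, 11, 9) = 11
B (Player 2): min(8, 11, 6) = 6
F (Player 1): max(10, 6, 5) = 10
G (Player 1): max(6, 3, 1) = 6
H (Player 1): max(2, 11, 8) = 11
E (Player 2): min(10, 6, 11) = 6
J (Player 1): max(10, 10, 10) = 10
K (Player 1): max(11, 6, 15) = 15
I (Player 2): min(10, 15, 8) = 8
Root (Player 1): max(6, 6, 8) = 8
Player 1 picks the child with the highest value: I (value 8).

I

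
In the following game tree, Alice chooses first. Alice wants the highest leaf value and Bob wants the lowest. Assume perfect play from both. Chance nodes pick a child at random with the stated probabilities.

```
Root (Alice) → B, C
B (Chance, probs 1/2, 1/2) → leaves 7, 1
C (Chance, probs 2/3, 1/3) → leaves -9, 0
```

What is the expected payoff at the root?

4

B (Chance): 1/2·7 + 1/2·1 = 4
C (Chance): 2/3·-9 + 1/3·0 = -6
Root (Alice): max(4, -6) = 4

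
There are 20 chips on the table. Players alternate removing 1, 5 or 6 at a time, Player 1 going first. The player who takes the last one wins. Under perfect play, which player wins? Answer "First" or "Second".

W/L table (W = player to move can force a win):
i:   0  1  2  3  4  5  6  7  8  9 10 11 12 13 14 15 16 17 18 19 20
     L  W  L  W  L  W  W  W  W  W  W  L  W  L  W  L  W  W  W  W  W
Position 20 is W, so the first player wins.

First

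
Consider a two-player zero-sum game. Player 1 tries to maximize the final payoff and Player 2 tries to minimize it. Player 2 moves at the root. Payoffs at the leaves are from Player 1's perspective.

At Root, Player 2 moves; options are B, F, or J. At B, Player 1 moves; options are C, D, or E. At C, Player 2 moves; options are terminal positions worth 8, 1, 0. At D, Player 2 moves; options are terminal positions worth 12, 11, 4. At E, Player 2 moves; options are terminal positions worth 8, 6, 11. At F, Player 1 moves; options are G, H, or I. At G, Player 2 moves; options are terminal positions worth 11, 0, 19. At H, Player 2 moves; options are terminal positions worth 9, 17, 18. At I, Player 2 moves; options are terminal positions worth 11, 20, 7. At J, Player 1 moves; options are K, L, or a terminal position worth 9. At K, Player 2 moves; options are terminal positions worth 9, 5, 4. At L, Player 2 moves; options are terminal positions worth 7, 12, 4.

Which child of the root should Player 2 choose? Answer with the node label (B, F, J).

B

C (Player 2): min(8, 1, 0) = 0
D (Player 2): min(12, 11, 4) = 4
E (Player 2): min(8, 6, 11) = 6
B (Player 1): max(0, 4, 6) = 6
G (Player 2): min(11, 0, 19) = 0
H (Player 2): min(9, 17, 18) = 9
I (Player 2): min(11, 20, 7) = 7
F (Player 1): max(0, 9, 7) = 9
K (Player 2): min(9, 5, 4) = 4
L (Player 2): min(7, 12, 4) = 4
J (Player 1): max(4, 4, 9) = 9
Root (Player 2): min(6, 9, 9) = 6
Player 2 picks the child with the lowest value: B (value 6).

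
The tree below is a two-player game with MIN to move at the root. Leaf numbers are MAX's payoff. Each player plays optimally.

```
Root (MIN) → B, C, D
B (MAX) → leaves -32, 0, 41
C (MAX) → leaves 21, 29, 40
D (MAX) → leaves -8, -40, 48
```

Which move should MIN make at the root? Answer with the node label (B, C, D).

B (MAX): max(-32, 0, 41) = 41
C (MAX): max(21, 29, 40) = 40
D (MAX): max(-8, -40, 48) = 48
Root (MIN): min(41, 40, 48) = 40
MIN picks the child with the lowest value: C (value 40).

C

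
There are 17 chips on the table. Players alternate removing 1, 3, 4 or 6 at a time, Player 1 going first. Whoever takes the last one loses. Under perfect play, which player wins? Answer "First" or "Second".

Second

Positions where the player to move wins (W) vs loses (L):
i:   0  1  2  3  4  5  6  7  8  9 10 11 12 13 14 15 16 17
     W  L  W  L  W  W  W  W  L  W  L  W  W  W  W  L  W  L
Position 17 is L, so the second player wins.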